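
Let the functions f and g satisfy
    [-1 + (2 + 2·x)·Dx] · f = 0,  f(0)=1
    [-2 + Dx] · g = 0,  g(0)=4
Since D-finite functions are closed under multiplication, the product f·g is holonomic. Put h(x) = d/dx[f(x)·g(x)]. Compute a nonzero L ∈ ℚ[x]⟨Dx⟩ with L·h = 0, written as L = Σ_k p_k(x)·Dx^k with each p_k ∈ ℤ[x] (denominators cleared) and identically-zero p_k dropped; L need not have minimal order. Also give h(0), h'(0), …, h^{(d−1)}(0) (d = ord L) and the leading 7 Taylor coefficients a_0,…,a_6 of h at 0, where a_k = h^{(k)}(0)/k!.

f: a_k = 1, 1/2, -1/8, 1/16, -5/128, 7/256, -21/1024, …
g: a_k = 4, 8, 8, 16/3, 8/3, 16/15, 16/45, …
Sym-product of L_f,L_g gives L₀ (≤ ord 1).
h=h₀': d/dx-closure on L₀ ⇒ L.
L = (23 + 40·x + 16·x^2) + (-10 - 18·x - 8·x^2)·Dx  (order 1).
h: a_k = 10, 23, 103/4, 449/24, 1949/192, 1643/384, 36047/23040, …
ICs: h(0) = 10.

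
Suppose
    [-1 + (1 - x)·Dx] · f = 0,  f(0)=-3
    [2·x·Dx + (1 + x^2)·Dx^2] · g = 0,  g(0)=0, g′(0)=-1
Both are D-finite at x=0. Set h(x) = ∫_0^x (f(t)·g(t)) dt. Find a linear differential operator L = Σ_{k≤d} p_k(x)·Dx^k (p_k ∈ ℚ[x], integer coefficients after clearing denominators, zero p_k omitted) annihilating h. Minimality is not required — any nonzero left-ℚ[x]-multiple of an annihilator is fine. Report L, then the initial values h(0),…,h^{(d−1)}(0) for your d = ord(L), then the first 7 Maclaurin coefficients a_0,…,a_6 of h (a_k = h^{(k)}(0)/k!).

L = 2·x·Dx + (2 - 2·x + 4·x^2)·Dx^2 + (-1 + x - x^2 + x^3)·Dx^3  (order 3).
h: a_k = 0, 0, 3/2, 1, 1/2, 2/5, 13/30, …
ICs: h(0) = 0, h′(0) = 0, h′′(0) = 3.

f: a_k = -3, -3, -3, -3, -3, -3, -3, …
g: a_k = 0, -1, 0, 1/3, 0, -1/5, 0, …
Sym-product of L_f,L_g gives L₀ (≤ ord 2).
Integrate: L := L₀·Dx.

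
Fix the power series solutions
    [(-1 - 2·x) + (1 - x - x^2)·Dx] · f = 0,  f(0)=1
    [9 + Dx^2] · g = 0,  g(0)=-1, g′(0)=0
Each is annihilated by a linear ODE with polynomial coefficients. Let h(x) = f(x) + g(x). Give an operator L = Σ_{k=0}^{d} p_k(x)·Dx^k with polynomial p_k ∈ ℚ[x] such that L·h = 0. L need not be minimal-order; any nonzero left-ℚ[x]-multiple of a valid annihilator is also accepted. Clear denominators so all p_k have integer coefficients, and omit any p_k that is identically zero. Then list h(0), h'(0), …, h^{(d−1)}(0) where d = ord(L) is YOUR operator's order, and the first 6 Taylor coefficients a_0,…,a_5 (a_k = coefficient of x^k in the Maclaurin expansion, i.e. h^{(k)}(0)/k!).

L = (243 + 432·x - 81·x^2 + 216·x^3 + 405·x^4 + 162·x^5) + (-117 + 225·x + 36·x^2 - 297·x^3 + 54·x^4 + 243·x^5 + 81·x^6)·Dx + (27 + 48·x - 9·x^2 + 24·x^3 + 45·x^4 + 18·x^5)·Dx^2 + (-13 + 25·x + 4·x^2 - 33·x^3 + 6·x^4 + 27·x^5 + 9·x^6)·Dx^3  (order 3).
h: a_k = 0, 1, 13/2, 3, 13/8, 8, …
ICs: h(0) = 0, h′(0) = 1, h′′(0) = 13.

f: a_k = 1, 1, 2, 3, 5, 8, …
g: a_k = -1, 0, 9/2, 0, -27/8, 0, …
L₀ := lclm(L_f,L_g); ord L₀ ≤ 1+2.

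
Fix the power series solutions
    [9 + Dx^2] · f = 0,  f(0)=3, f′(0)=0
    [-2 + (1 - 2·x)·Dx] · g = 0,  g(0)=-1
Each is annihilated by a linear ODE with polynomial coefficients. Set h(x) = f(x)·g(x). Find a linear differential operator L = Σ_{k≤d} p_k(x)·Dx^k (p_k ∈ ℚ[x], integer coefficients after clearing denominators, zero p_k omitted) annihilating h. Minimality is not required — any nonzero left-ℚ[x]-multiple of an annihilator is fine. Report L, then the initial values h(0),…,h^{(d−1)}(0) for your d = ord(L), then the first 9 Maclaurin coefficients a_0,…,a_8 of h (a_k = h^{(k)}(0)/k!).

L = (-9 + 18·x) + 4·Dx + (-1 + 2·x)·Dx^2  (order 2).
h: a_k = -3, -6, 3/2, 3, -33/8, -33/4, -1077/80, -1077/40, -48687/896, …
ICs: h(0) = -3, h′(0) = -6.

f: a_k = 3, 0, -27/2, 0, 81/8, 0, -243/80, 0, 2187/4480, …
g: a_k = -1, -2, -4, -8, -16, -32, -64, -128, -256, …
h₀=f·g: eliminate ⇒ L₀, order ≤ 2·1.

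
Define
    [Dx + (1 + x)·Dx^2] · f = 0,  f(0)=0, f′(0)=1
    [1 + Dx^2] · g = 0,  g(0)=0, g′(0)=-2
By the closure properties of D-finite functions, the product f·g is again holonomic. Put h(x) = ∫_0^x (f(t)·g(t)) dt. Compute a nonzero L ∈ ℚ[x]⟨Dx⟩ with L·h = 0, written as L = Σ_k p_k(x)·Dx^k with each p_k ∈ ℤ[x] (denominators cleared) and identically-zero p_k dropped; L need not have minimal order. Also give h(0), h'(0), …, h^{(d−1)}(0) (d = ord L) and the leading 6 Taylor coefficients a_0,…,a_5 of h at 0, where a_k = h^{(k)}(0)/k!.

f: a_k = 0, 1, -1/2, 1/3, -1/4, 1/5, …
g: a_k = 0, -2, 0, 1/3, 0, -1/60, …
h₀=f·g: eliminate ⇒ L₀, order ≤ 2·2.
Integrate: L := L₀·Dx.
L = (-3 + 6·x + 19·x^2 + 16·x^3 + 4·x^4)·Dx + (4 + 20·x + 24·x^2 + 8·x^3)·Dx^2 + (20·x + 42·x^2 + 32·x^3 + 8·x^4)·Dx^3 + (4 + 20·x + 24·x^2 + 8·x^3)·Dx^4 + (3 + 14·x + 23·x^2 + 16·x^3 + 4·x^4)·Dx^5  (order 5).
h: a_k = 0, 0, 0, -2/3, 1/4, -1/15, …
ICs: h(0) = 0, h′(0) = 0, h′′(0) = 0, h′′′(0) = -4, h′′′′(0) = 6.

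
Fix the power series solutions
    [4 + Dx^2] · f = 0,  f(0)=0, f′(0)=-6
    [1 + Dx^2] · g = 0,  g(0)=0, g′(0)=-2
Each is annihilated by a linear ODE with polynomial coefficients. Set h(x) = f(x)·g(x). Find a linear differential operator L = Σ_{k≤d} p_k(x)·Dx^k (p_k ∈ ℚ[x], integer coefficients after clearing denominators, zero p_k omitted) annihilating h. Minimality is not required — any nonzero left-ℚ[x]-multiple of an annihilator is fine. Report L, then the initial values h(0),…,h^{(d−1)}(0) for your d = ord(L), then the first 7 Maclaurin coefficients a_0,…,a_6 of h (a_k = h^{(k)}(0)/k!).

f: a_k = 0, -6, 0, 4, 0, -4/5, 0, …
g: a_k = 0, -2, 0, 1/3, 0, -1/60, 0, …
h₀=f·g: eliminate ⇒ L₀, order ≤ 2·2.
L = 9 + 10·Dx^2 + Dx^4  (order 4).
h: a_k = 0, 0, 12, 0, -10, 0, 91/30, …
ICs: h(0) = 0, h′(0) = 0, h′′(0) = 24, h′′′(0) = 0.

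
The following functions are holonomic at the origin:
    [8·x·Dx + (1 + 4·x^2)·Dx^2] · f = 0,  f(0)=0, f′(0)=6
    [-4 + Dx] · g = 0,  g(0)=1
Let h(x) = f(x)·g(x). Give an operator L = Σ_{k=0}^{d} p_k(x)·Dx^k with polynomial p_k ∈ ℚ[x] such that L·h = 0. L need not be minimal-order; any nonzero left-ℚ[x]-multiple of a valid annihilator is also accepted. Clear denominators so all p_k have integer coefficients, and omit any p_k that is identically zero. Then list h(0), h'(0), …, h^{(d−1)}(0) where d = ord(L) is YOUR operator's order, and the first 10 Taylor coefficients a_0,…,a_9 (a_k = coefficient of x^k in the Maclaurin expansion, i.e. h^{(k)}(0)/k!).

f: a_k = 0, 6, 0, -8, 0, 96/5, 0, -384/7, 0, 512/3, …
g: a_k = 1, 4, 8, 32/3, 32/3, 128/15, 256/45, 1024/315, 512/315, 2048/2835, …
h₀=f·g: eliminate ⇒ L₀, order ≤ 2·1.
L = (16 - 32·x + 64·x^2) + (-8 + 8·x - 32·x^2)·Dx + (1 + 4·x^2)·Dx^2  (order 2).
h: a_k = 0, 6, 24, 40, 32, 96/5, 128/3, 1664/35, -6656/105, -31232/315, …
ICs: h(0) = 0, h′(0) = 6.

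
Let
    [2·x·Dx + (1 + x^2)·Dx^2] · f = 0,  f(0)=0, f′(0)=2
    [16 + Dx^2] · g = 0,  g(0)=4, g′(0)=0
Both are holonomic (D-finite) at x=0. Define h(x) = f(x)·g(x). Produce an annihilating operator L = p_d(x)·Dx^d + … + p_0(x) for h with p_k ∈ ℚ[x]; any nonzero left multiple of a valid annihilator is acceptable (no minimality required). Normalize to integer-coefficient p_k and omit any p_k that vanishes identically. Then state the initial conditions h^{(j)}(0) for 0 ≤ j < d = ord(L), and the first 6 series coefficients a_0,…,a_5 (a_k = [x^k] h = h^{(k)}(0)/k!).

L = (5440 + 19136·x^2 + 25856·x^4 + 16384·x^6 + 4096·x^8) + (1152·x + 3200·x^3 + 3072·x^5 + 1024·x^7)·Dx + (612 + 2252·x^2 + 3168·x^4 + 2048·x^6 + 512·x^8)·Dx^2 + (72·x + 200·x^3 + 192·x^5 + 64·x^7)·Dx^3 + (17 + 66·x^2 + 97·x^4 + 64·x^6 + 16·x^8)·Dx^4  (order 4).
h: a_k = 0, 8, 0, -200/3, 0, 1624/15, …
ICs: h(0) = 0, h′(0) = 8, h′′(0) = 0, h′′′(0) = -400.

f: a_k = 0, 2, 0, -2/3, 0, 2/5, …
g: a_k = 4, 0, -32, 0, 128/3, 0, …
f·g: L₀ = L_f ⊗_s L_g, ord ≤ 2·2.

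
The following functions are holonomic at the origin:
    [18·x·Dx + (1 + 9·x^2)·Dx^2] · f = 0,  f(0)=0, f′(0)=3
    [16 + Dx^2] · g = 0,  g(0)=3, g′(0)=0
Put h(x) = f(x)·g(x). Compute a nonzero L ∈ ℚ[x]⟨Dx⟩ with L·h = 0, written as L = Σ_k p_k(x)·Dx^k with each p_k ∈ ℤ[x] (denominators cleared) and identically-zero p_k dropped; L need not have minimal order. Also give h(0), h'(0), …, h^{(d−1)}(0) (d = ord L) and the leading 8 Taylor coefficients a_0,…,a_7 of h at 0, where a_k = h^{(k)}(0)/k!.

L = (20800 + 494784·x^2 + 2923776·x^4 + 11943936·x^6 + 26873856·x^8) + (19584·x + 342144·x^3 + 2239488·x^5 + 6718464·x^7)·Dx + (1700 + 42732·x^2 + 318816·x^4 + 1492992·x^6 + 3359232·x^8)·Dx^2 + (1224·x + 21384·x^3 + 139968·x^5 + 419904·x^7)·Dx^3 + (25 + 738·x^2 + 8505·x^4 + 46656·x^6 + 104976·x^8)·Dx^4  (order 4).
h: a_k = 0, 9, 0, -99, 0, 2289/5, 0, -85501/35, …
ICs: h(0) = 0, h′(0) = 9, h′′(0) = 0, h′′′(0) = -594.

f: a_k = 0, 3, 0, -9, 0, 243/5, 0, -2187/7, …
g: a_k = 3, 0, -24, 0, 32, 0, -256/15, 0, …
L₀ := L_f ⊗_s L_g (sym. prod.), ord ≤ 4.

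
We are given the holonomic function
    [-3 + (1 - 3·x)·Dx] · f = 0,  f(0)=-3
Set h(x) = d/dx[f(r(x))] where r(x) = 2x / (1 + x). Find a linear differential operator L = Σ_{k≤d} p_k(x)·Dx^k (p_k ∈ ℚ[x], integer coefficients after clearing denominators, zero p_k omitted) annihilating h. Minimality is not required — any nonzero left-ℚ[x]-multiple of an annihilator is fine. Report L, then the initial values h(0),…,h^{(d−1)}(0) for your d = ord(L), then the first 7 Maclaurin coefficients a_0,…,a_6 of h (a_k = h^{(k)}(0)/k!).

f: a_k = -3, -9, -27, -81, -243, -729, -2187, …
L₀ from L_f via x↦r, Dx↦r'^{-1}Dx.
h₀' ⇒ L via d/dx closure of L₀.
L = 10 + (-1 + 5·x)·Dx  (order 1).
h: a_k = -18, -180, -1350, -9000, -56250, -337500, -1968750, …
ICs: h(0) = -18.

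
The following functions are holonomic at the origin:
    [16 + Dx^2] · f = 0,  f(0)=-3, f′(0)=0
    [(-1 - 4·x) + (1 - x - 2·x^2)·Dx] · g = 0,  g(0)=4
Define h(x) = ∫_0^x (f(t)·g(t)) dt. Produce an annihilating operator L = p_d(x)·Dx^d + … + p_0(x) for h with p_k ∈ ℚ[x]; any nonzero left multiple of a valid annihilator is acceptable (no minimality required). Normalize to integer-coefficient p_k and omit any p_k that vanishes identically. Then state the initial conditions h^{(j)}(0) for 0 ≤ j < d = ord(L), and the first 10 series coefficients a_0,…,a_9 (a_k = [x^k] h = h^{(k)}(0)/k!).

L = (-12 + 16·x + 32·x^2)·Dx + (2 + 8·x)·Dx^2 + (-1 + x + 2·x^2)·Dx^3  (order 3).
h: a_k = 0, -12, -6, 20, 9, 28/5, 50/3, 3364/105, 1591/30, 89596/945, …
ICs: h(0) = 0, h′(0) = -12, h′′(0) = -12.

f: a_k = -3, 0, 24, 0, -32, 0, 256/15, 0, -512/105, 0, …
g: a_k = 4, 4, 12, 20, 44, 84, 172, 340, 684, 1364, …
L₀ := L_f ⊗_s L_g (sym. prod.), ord ≤ 2.
Integrate: L := L₀·Dx.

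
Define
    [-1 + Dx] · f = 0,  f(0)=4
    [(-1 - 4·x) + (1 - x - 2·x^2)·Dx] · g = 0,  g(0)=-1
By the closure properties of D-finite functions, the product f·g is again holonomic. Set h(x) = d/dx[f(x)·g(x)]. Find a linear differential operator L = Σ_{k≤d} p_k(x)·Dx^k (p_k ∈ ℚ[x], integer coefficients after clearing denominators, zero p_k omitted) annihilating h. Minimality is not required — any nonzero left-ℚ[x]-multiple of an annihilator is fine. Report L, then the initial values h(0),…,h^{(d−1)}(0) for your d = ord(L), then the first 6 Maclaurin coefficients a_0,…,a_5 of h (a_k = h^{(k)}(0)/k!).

f: a_k = 4, 4, 2, 2/3, 1/6, 1/30, …
g: a_k = -1, -1, -3, -5, -11, -21, …
Sym-product of L_f,L_g gives L₀ (≤ ord 1).
Differentiate: ansatz ord ≤ ord L₀ ⇒ L.
L = (9 + 16·x + 9·x^2 - 12·x^3 + 4·x^4) + (-2 - x + 9·x^2 + 4·x^3 - 4·x^4)·Dx  (order 1).
h: a_k = -8, -36, -104, -850/3, -701, -50737/30, …
ICs: h(0) = -8.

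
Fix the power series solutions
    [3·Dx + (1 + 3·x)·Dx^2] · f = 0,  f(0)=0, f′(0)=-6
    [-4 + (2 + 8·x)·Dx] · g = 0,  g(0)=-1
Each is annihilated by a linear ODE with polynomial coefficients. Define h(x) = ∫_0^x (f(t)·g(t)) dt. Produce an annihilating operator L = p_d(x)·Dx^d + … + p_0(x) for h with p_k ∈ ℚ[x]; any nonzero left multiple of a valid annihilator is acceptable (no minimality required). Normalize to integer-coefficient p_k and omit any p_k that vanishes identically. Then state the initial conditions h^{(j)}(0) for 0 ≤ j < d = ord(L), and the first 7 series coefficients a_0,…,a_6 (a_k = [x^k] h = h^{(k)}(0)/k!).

L = (6 + 12·x)·Dx + (-1 - 4·x)·Dx^2 + (1 + 11·x + 40·x^2 + 48·x^3)·Dx^3  (order 3).
h: a_k = 0, 0, 3, 1, -3, 15/2, -193/10, …
ICs: h(0) = 0, h′(0) = 0, h′′(0) = 6.

f: a_k = 0, -6, 9, -18, 81/2, -486/5, 243, …
g: a_k = -1, -2, 2, -4, 10, -28, 84, …
Product ⇒ symmetric product L₀, ord ≤ 2.
Integrate: L := L₀·Dx.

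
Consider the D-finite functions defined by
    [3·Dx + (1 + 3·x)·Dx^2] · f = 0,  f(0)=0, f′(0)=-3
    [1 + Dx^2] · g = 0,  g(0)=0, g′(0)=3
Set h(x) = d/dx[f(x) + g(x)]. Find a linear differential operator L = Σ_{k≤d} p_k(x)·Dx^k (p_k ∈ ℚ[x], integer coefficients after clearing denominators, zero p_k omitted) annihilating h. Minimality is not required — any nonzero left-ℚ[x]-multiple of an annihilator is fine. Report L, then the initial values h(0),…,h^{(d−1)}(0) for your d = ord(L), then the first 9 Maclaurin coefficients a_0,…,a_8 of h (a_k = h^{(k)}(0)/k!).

f: a_k = 0, -3, 9/2, -9, 81/4, -243/5, 243/2, -2187/7, 6561/8, …
g: a_k = 0, 3, 0, -1/2, 0, 1/40, 0, -1/1680, 0, …
Weyl lclm of L_f,L_g ⇒ L₀ (ord ≤ 4).
Differentiate: ansatz ord ≤ ord L₀ ⇒ L.
L = (165 + 18·x + 27·x^2) + (19 + 63·x + 27·x^2 + 27·x^3)·Dx + (165 + 18·x + 27·x^2)·Dx^2 + (19 + 63·x + 27·x^2 + 27·x^3)·Dx^3  (order 3).
h: a_k = 0, 9, -57/2, 81, -1943/8, 729, -524881/240, 6561, -264539519/13440, …
ICs: h(0) = 0, h′(0) = 9, h′′(0) = -57.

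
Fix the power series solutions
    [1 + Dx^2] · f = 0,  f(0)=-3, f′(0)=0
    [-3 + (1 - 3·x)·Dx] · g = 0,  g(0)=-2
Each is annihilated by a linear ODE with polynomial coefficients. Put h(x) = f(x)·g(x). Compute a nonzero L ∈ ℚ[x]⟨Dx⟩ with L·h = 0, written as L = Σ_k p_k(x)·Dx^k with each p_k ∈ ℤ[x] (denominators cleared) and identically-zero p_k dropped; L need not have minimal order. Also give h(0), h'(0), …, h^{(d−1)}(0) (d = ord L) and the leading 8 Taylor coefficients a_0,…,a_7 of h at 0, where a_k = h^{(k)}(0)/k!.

L = (-1 + 3·x) + 6·Dx + (-1 + 3·x)·Dx^2  (order 2).
h: a_k = 6, 18, 51, 153, 1837/4, 5511/4, 495989/120, 495989/40, …
ICs: h(0) = 6, h′(0) = 18.

f: a_k = -3, 0, 3/2, 0, -1/8, 0, 1/240, 0, …
g: a_k = -2, -6, -18, -54, -162, -486, -1458, -4374, …
Sym-product of L_f,L_g gives L₀ (≤ ord 2).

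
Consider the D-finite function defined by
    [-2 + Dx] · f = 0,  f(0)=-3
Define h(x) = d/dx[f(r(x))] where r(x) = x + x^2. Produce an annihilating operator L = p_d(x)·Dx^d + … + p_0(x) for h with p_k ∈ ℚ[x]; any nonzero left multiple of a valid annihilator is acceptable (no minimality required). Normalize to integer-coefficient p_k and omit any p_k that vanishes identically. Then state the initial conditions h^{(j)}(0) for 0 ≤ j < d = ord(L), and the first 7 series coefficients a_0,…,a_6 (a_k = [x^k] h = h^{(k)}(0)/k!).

L = (4 + 8·x + 8·x^2) + (-1 - 2·x)·Dx  (order 1).
h: a_k = -6, -24, -48, -80, -104, -608/5, -1856/15, …
ICs: h(0) = -6.

f: a_k = -3, -6, -6, -4, -2, -4/5, -4/15, …
L₀ from L_f via x↦r, Dx↦r'^{-1}Dx.
Derive L from L₀ (diff closure).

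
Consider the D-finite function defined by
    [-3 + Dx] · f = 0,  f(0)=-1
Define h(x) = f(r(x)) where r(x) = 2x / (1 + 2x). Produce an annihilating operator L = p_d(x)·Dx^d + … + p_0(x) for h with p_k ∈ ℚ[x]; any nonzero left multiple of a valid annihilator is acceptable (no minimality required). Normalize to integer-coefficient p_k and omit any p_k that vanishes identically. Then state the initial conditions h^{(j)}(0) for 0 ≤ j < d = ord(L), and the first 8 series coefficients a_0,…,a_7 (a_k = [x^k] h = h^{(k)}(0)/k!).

L = -6 + (1 + 4·x + 4·x^2)·Dx  (order 1).
h: a_k = -1, -6, -6, 12, -6, -84/5, 276/5, -3288/35, …
ICs: h(0) = -1.

f: a_k = -1, -3, -9/2, -9/2, -27/8, -81/40, -81/80, -243/560, …
f∘r: x↦r, Dx↦Dx/r' in L_f ⇒ L₀.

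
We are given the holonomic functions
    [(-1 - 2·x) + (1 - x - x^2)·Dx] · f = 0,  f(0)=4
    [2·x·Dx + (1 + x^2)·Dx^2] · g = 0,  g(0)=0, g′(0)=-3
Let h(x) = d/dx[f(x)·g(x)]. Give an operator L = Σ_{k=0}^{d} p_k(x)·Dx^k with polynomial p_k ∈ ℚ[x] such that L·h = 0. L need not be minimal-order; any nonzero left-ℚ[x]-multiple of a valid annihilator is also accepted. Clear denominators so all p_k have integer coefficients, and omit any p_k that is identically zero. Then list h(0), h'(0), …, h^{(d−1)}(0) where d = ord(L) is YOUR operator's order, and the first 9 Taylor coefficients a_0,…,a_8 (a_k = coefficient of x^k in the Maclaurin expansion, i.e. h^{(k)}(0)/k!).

f: a_k = 4, 4, 8, 12, 20, 32, 52, 84, 136, …
g: a_k = 0, -3, 0, 1, 0, -3/5, 0, 3/7, 0, …
h₀=f·g: eliminate ⇒ L₀, order ≤ 1·2.
Derive L from L₀ (diff closure).
L = (2 + 30·x^2 + 24·x^3 + 36·x^4) + (4 + 10·x + 12·x^2 + 22·x^3 + 24·x^4 + 24·x^5)·Dx + (-1 - 2·x^2 + 4·x^3 + 2·x^4 + 4·x^5 + 3·x^6)·Dx^2  (order 2).
h: a_k = -12, -24, -60, -128, -272, -2592/5, -4868/5, -63136/35, -23052/7, …
ICs: h(0) = -12, h′(0) = -24.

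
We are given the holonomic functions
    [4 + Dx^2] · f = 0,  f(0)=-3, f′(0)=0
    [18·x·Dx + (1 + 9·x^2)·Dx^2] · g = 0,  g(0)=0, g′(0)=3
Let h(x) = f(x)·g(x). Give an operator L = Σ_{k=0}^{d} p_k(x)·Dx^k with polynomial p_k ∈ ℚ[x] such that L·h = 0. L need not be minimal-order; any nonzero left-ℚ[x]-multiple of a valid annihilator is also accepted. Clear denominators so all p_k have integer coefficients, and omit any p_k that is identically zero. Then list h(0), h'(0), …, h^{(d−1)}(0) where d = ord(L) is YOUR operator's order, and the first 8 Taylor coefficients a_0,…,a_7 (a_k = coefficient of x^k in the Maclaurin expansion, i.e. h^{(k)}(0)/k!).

L = (2080 + 50256·x^2 + 89424·x^4 + 186624·x^6 + 419904·x^8) + (3168·x + 38880·x^3 + 139968·x^5 + 419904·x^7)·Dx + (572 + 13788·x^2 + 33048·x^4 + 93312·x^6 + 209952·x^8)·Dx^2 + (792·x + 9720·x^3 + 34992·x^5 + 104976·x^7)·Dx^3 + (13 + 306·x^2 + 2673·x^4 + 11664·x^6 + 26244·x^8)·Dx^4  (order 4).
h: a_k = 0, -9, 0, 45, 0, -1029/5, 0, 43669/35, …
ICs: h(0) = 0, h′(0) = -9, h′′(0) = 0, h′′′(0) = 270.

f: a_k = -3, 0, 6, 0, -2, 0, 4/15, 0, …
g: a_k = 0, 3, 0, -9, 0, 243/5, 0, -2187/7, …
Sym-product of L_f,L_g gives L₀ (≤ ord 4).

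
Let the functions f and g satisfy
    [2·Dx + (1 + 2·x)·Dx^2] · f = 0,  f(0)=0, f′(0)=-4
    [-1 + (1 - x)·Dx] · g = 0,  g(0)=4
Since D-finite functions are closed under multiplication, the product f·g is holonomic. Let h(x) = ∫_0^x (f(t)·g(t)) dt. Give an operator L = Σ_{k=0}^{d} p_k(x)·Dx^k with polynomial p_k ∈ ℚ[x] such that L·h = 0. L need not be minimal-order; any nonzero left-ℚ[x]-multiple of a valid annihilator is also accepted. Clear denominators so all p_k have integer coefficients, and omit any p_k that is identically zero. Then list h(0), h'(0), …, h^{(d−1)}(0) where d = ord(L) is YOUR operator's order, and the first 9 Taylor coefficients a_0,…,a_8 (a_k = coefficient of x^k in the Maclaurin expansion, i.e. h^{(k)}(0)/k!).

f: a_k = 0, -4, 4, -16/3, 8, -64/5, 64/3, -256/7, 64, …
g: a_k = 4, 4, 4, 4, 4, 4, 4, 4, 4, …
Product ⇒ symmetric product L₀, ord ≤ 2.
∫: right-multiply L₀ by Dx.
L = 2·Dx + 6·x·Dx^2 + (-1 - x + 2·x^2)·Dx^3  (order 3).
h: a_k = 0, 0, -8, 0, -16/3, 32/15, -304/45, 32/5, -444/35, …
ICs: h(0) = 0, h′(0) = 0, h′′(0) = -16.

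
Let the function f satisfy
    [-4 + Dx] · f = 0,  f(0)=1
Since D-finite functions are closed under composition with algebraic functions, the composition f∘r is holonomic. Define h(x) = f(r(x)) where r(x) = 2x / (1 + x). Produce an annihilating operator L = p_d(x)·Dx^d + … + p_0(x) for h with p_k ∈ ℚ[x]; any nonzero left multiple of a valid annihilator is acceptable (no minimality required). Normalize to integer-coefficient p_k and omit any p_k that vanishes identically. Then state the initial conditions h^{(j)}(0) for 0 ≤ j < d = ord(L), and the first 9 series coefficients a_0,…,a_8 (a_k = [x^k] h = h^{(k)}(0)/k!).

L = -8 + (1 + 2·x + x^2)·Dx  (order 1).
h: a_k = 1, 8, 24, 88/3, 8/3, -88/5, 184/45, 3224/315, -376/35, …
ICs: h(0) = 1.

f: a_k = 1, 4, 8, 32/3, 32/3, 128/15, 256/45, 1024/315, 512/315, …
f∘r: x↦r, Dx↦Dx/r' in L_f ⇒ L₀.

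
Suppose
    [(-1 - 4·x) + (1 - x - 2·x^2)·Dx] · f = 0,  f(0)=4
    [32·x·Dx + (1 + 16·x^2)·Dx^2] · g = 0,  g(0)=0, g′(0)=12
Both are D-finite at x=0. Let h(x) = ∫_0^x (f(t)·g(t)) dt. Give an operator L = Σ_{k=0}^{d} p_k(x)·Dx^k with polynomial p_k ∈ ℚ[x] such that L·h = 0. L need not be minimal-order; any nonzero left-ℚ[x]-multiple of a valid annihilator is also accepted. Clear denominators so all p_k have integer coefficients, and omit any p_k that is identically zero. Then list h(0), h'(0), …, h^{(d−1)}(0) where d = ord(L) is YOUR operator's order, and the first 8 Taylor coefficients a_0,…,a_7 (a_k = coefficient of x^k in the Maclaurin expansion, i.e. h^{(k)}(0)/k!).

L = (4 + 32·x + 192·x^2)·Dx + (2 - 24·x + 64·x^2 + 192·x^3)·Dx^2 + (-1 + x - 14·x^2 + 16·x^3 + 32·x^4)·Dx^3  (order 3).
h: a_k = 0, 0, 24, 16, -28, -16/5, 1848/5, 10928/35, …
ICs: h(0) = 0, h′(0) = 0, h′′(0) = 48.

f: a_k = 4, 4, 12, 20, 44, 84, 172, 340, …
g: a_k = 0, 12, 0, -64, 0, 3072/5, 0, -49152/7, …
L₀ := L_f ⊗_s L_g (sym. prod.), ord ≤ 2.
∫: right-multiply L₀ by Dx.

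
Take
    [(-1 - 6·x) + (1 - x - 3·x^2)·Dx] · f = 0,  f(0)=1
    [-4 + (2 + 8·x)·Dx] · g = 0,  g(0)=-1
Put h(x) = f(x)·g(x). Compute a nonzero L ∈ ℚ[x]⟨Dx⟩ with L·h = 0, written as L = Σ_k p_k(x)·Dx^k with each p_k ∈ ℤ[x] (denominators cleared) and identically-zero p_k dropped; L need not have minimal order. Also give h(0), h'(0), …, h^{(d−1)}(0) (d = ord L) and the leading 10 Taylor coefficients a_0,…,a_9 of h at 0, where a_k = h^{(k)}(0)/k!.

f: a_k = 1, 1, 4, 7, 19, 40, 97, 217, 508, 1159, …
g: a_k = -1, -2, 2, -4, 10, -28, 84, -264, 858, -2860, …
Product ⇒ symmetric product L₀, ord ≤ 1.
L = (3 + 8·x + 18·x^2) + (-1 - 3·x + 7·x^2 + 12·x^3)·Dx  (order 1).
h: a_k = -1, -3, -4, -17, -19, -98, -71, -629, 16, -4731, …
ICs: h(0) = -1.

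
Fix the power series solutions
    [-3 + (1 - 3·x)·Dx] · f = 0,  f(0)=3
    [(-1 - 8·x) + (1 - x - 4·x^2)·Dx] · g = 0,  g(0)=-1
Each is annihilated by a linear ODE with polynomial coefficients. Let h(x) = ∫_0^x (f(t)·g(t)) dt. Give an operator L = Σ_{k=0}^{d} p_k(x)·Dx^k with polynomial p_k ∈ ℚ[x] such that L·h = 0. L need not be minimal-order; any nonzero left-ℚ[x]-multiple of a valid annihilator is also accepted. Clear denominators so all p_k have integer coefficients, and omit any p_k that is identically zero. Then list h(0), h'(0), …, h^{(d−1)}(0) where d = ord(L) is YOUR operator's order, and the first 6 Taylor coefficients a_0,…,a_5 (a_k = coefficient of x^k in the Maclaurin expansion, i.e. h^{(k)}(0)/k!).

f: a_k = 3, 9, 27, 81, 243, 729, …
g: a_k = -1, -1, -5, -9, -29, -65, …
Sym-product of L_f,L_g gives L₀ (≤ ord 1).
h=∫₀ˣh₀: take L = L₀·Dx.
L = (-4 - 2·x + 36·x^2)·Dx + (1 - 4·x - x^2 + 12·x^3)·Dx^2  (order 2).
h: a_k = 0, -3, -6, -17, -45, -627/5, …
ICs: h(0) = 0, h′(0) = -3.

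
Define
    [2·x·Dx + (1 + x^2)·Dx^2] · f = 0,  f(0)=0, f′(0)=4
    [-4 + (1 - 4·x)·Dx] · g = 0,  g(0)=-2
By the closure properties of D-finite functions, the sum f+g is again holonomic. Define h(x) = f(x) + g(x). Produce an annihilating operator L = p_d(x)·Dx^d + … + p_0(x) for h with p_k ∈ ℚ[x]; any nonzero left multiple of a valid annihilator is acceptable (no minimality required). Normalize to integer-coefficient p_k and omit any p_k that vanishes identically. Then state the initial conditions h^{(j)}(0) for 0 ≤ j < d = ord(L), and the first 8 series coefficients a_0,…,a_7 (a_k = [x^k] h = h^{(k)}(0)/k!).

L = (8 - 128·x - 24·x^2)·Dx + (-49 + 8·x - 109·x^2 - 24·x^3)·Dx^2 + (4 - 15·x - 15·x^3 - 4·x^4)·Dx^3  (order 3).
h: a_k = -2, -4, -32, -388/3, -512, -10236/5, -8192, -229380/7, …
ICs: h(0) = -2, h′(0) = -4, h′′(0) = -64.

f: a_k = 0, 4, 0, -4/3, 0, 4/5, 0, -4/7, …
g: a_k = -2, -8, -32, -128, -512, -2048, -8192, -32768, …
Weyl lclm of L_f,L_g ⇒ L₀ (ord ≤ 3).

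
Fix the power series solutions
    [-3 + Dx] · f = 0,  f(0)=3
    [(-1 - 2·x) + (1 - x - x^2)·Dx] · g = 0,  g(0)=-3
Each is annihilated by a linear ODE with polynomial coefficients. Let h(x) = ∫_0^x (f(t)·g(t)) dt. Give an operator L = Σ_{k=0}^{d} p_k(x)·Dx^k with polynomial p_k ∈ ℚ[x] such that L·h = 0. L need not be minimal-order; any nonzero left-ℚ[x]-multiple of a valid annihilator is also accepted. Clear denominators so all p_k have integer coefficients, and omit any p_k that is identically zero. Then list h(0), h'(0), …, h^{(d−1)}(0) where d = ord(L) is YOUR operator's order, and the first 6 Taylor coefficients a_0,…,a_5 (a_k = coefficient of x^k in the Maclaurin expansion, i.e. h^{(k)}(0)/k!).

f: a_k = 3, 9, 27/2, 27/2, 81/8, 243/40, …
g: a_k = -3, -3, -6, -9, -15, -24, …
Sym-product of L_f,L_g gives L₀ (≤ ord 1).
∫: right-multiply L₀ by Dx.
L = (4 - x - 3·x^2)·Dx + (-1 + x + x^2)·Dx^2  (order 2).
h: a_k = 0, -9, -18, -57/2, -81/2, -2223/40, …
ICs: h(0) = 0, h′(0) = -9.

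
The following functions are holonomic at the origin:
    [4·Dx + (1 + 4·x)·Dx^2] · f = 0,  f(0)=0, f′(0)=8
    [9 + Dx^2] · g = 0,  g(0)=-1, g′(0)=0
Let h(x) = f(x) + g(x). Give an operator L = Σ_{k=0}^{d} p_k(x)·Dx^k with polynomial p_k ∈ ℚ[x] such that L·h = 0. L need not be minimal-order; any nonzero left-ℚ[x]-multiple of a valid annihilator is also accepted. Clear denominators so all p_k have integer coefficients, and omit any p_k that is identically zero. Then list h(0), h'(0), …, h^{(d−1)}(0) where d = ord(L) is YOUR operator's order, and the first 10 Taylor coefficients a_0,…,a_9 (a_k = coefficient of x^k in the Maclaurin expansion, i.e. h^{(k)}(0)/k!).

f: a_k = 0, 8, -16, 128/3, -128, 2048/5, -4096/3, 32768/7, -16384, 524288/9, …
g: a_k = -1, 0, 9/2, 0, -27/8, 0, 81/80, 0, -729/4480, 0, …
Weyl lclm of L_f,L_g ⇒ L₀ (ord ≤ 4).
L = (3780 + 2592·x + 5184·x^2)·Dx + (369 + 2124·x + 3888·x^2 + 5184·x^3)·Dx^2 + (420 + 288·x + 576·x^2)·Dx^3 + (41 + 236·x + 432·x^2 + 576·x^3)·Dx^4  (order 4).
h: a_k = -1, 8, -23/2, 128/3, -1051/8, 2048/5, -327437/240, 32768/7, -73401049/4480, 524288/9, …
ICs: h(0) = -1, h′(0) = 8, h′′(0) = -23, h′′′(0) = 256.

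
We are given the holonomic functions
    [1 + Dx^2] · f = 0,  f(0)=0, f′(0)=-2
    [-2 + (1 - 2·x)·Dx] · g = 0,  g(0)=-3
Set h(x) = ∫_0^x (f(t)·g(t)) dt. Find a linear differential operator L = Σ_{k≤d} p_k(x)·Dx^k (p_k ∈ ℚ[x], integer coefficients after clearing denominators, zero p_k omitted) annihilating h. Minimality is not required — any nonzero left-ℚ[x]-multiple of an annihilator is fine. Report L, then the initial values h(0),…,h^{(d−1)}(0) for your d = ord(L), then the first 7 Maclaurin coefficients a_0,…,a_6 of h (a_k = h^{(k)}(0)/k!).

f: a_k = 0, -2, 0, 1/3, 0, -1/60, 0, …
g: a_k = -3, -6, -12, -24, -48, -96, -192, …
Sym-product of L_f,L_g gives L₀ (≤ ord 2).
Integrate: L := L₀·Dx.
L = (-1 + 2·x)·Dx + 4·Dx^2 + (-1 + 2·x)·Dx^3  (order 3).
h: a_k = 0, 0, 3, 4, 23/4, 46/5, 1841/120, …
ICs: h(0) = 0, h′(0) = 0, h′′(0) = 6.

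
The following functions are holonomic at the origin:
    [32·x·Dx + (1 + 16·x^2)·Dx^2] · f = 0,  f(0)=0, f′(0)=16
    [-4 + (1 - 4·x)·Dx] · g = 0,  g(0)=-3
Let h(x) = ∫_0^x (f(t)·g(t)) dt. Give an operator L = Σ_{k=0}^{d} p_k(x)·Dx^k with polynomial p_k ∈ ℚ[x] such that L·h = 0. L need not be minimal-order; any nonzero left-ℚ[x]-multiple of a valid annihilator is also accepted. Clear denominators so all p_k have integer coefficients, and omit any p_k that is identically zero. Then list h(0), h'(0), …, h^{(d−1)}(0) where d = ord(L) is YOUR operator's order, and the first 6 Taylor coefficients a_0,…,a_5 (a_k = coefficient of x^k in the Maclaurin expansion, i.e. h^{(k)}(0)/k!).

L = 128·x·Dx + (8 - 32·x + 256·x^2)·Dx^2 + (-1 + 4·x - 16·x^2 + 64·x^3)·Dx^3  (order 3).
h: a_k = 0, 0, -24, -64, -128, -2048/5, …
ICs: h(0) = 0, h′(0) = 0, h′′(0) = -48.

f: a_k = 0, 16, 0, -256/3, 0, 4096/5, …
g: a_k = -3, -12, -48, -192, -768, -3072, …
Product ⇒ symmetric product L₀, ord ≤ 2.
h=∫h₀ ⇒ L = L₀·Dx.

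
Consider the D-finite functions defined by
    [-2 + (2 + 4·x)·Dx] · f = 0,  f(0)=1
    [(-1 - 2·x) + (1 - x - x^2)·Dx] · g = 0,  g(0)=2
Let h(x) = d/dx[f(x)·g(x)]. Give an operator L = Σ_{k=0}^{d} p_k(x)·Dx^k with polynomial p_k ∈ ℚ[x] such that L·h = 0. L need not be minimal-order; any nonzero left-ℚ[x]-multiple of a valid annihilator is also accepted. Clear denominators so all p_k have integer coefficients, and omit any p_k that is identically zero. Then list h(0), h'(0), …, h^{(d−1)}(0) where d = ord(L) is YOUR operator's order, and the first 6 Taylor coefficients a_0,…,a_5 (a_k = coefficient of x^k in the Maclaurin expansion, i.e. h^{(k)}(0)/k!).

f: a_k = 1, 1, -1/2, 1/2, -5/8, 7/8, …
g: a_k = 2, 2, 4, 6, 10, 16, …
Product ⇒ symmetric product L₀, ord ≤ 1.
Differentiate: ansatz ord ≤ ord L₀ ⇒ L.
L = (5 + 30·x + 45·x^2 + 30·x^3 + 15·x^4) + (-2 - 5·x + 10·x^3 + 15·x^4 + 6·x^5)·Dx  (order 1).
h: a_k = 4, 10, 30, 55, 255/2, 879/4, …
ICs: h(0) = 4.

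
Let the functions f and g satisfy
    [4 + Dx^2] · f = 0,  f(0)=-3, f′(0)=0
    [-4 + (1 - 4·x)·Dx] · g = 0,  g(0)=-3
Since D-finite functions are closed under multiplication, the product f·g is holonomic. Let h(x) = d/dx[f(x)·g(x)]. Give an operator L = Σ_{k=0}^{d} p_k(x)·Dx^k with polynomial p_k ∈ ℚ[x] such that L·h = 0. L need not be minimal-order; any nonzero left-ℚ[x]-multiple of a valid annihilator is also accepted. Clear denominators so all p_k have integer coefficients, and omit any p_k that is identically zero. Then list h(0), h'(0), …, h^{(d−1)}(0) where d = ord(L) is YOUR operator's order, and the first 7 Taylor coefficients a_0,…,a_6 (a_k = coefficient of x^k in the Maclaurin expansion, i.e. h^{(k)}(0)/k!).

f: a_k = -3, 0, 6, 0, -2, 0, 4/15, …
g: a_k = -3, -12, -48, -192, -768, -3072, -12288, …
h₀=f·g: eliminate ⇒ L₀, order ≤ 2·1.
h=h₀': d/dx-closure on L₀ ⇒ L.
L = (-28 - 32·x + 64·x^2) + (-8 + 32·x)·Dx + (1 - 8·x + 16·x^2)·Dx^2  (order 2).
h: a_k = 36, 252, 1512, 8088, 40440, 970536/5, 4529168/5, …
ICs: h(0) = 36, h′(0) = 252.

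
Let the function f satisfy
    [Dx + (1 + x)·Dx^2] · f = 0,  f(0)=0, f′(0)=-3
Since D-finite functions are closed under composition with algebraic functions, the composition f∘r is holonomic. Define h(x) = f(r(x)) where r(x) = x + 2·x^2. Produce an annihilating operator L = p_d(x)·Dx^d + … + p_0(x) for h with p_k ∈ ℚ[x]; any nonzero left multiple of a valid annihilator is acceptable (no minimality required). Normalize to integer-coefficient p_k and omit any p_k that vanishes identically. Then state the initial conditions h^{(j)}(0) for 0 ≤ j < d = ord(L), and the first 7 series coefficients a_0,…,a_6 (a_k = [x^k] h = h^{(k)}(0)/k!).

L = (-3 + 4·x + 8·x^2)·Dx + (1 + 5·x + 6·x^2 + 8·x^3)·Dx^2  (order 2).
h: a_k = 0, -3, -9/2, 5, 3/4, -33/5, 9/2, …
ICs: h(0) = 0, h′(0) = -3.

f: a_k = 0, -3, 3/2, -1, 3/4, -3/5, 1/2, …
Change of var in L_f (x↦r) gives L₀.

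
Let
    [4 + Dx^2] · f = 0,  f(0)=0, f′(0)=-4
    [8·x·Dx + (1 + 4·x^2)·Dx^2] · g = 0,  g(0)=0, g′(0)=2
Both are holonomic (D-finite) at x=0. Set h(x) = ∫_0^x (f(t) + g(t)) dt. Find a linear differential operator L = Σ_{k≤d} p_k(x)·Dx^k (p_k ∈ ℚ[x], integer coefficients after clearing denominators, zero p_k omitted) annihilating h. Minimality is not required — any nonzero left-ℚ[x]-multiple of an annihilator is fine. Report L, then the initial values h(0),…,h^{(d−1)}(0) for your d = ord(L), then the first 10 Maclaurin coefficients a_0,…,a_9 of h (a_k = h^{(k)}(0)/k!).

L = (-352·x + 1792·x^3 + 512·x^5)·Dx^2 + (-4 + 112·x^2 + 576·x^4 + 256·x^6)·Dx^3 + (-88·x + 448·x^3 + 128·x^5)·Dx^4 + (-1 + 28·x^2 + 144·x^4 + 64·x^6)·Dx^5  (order 5).
h: a_k = 0, 0, -1, 0, 0, 0, 44/45, 0, -718/315, 0, …
ICs: h(0) = 0, h′(0) = 0, h′′(0) = -2, h′′′(0) = 0, h′′′′(0) = 0.

f: a_k = 0, -4, 0, 8/3, 0, -8/15, 0, 16/315, 0, -8/2835, …
g: a_k = 0, 2, 0, -8/3, 0, 32/5, 0, -128/7, 0, 512/9, …
L₀ := lclm(L_f,L_g); ord L₀ ≤ 2+2.
∫: right-multiply L₀ by Dx.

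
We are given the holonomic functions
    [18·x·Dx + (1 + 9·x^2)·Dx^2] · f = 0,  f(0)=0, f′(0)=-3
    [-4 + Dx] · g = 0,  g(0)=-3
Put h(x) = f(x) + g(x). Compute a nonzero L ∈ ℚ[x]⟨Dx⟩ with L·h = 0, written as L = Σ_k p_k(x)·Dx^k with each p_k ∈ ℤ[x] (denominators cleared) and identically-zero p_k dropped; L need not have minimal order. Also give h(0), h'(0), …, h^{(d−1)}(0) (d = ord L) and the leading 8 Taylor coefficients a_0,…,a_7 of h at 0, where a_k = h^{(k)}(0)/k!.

L = (36 - 144·x - 972·x^2 - 1296·x^3)·Dx + (-17 + 99·x^2 - 648·x^4)·Dx^2 + (2 + 9·x + 36·x^2 + 81·x^3 + 162·x^4)·Dx^3  (order 3).
h: a_k = -3, -15, -24, -23, -32, -371/5, -256/15, 31781/105, …
ICs: h(0) = -3, h′(0) = -15, h′′(0) = -48.

f: a_k = 0, -3, 0, 9, 0, -243/5, 0, 2187/7, …
g: a_k = -3, -12, -24, -32, -32, -128/5, -256/15, -1024/105, …
f+g: L₀ = lclm(L_f,L_g), ord ≤ 2+1.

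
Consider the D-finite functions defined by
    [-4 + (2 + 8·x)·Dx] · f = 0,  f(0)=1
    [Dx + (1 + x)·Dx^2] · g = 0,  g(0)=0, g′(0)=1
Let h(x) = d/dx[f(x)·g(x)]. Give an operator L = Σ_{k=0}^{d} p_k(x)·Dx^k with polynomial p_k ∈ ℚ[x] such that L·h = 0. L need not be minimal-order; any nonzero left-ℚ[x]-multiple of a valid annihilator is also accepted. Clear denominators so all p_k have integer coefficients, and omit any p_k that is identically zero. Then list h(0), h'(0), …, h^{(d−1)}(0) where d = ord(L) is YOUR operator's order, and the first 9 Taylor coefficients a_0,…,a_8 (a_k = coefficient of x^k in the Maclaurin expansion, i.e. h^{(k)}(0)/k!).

L = (-4 + 40·x + 8·x^2) + (28 + 174·x + 264·x^2 + 64·x^3)·Dx + (5 + 47·x + 138·x^2 + 128·x^3 + 32·x^4)·Dx^2  (order 2).
h: a_k = 1, 3, -8, 65/3, -389/6, 1052/5, -10807/15, 268067/105, -259079/28, …
ICs: h(0) = 1, h′(0) = 3.

f: a_k = 1, 2, -2, 4, -10, 28, -84, 264, -858, …
g: a_k = 0, 1, -1/2, 1/3, -1/4, 1/5, -1/6, 1/7, -1/8, …
h₀=f·g: eliminate ⇒ L₀, order ≤ 1·2.
h₀' ⇒ L via d/dx closure of L₀.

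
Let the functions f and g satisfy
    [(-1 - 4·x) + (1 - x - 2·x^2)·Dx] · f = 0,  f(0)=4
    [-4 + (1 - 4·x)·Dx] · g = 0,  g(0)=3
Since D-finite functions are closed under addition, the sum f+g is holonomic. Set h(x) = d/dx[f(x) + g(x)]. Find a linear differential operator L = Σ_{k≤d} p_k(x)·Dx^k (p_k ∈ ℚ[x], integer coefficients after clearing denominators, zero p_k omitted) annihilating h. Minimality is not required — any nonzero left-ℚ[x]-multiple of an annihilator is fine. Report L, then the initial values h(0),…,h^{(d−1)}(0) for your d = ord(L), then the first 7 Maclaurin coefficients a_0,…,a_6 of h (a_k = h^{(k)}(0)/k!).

f: a_k = 4, 4, 12, 20, 44, 84, 172, …
g: a_k = 3, 12, 48, 192, 768, 3072, 12288, …
f+g: L₀ = lclm(L_f,L_g), ord ≤ 1+1.
Derive L from L₀ (diff closure).
L = (168 + 192·x + 1728·x^2 - 768·x^3 + 768·x^4) + (-33 - 144·x + 264·x^2 + 1056·x^3 - 576·x^4 + 768·x^5)·Dx + (1 + 13·x - 100·x^2 + 120·x^3 + 40·x^4 - 64·x^5 + 128·x^6)·Dx^2  (order 2).
h: a_k = 16, 120, 636, 3248, 15780, 74760, 346444, …
ICs: h(0) = 16, h′(0) = 120.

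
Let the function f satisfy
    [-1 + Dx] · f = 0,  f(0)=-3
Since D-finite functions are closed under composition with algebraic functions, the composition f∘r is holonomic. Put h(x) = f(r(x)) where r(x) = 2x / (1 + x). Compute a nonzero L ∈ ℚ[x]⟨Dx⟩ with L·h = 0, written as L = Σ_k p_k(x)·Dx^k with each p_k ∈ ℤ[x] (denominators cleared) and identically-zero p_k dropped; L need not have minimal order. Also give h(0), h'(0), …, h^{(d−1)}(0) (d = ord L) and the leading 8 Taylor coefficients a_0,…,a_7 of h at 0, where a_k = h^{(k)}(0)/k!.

L = -2 + (1 + 2·x + x^2)·Dx  (order 1).
h: a_k = -3, -6, 0, 2, -2, 6/5, -4/15, -10/21, …
ICs: h(0) = -3.

f: a_k = -3, -3, -3/2, -1/2, -1/8, -1/40, -1/240, -1/1680, …
Substitute x→r, Dx→(1/r')Dx; clear ⇒ L₀.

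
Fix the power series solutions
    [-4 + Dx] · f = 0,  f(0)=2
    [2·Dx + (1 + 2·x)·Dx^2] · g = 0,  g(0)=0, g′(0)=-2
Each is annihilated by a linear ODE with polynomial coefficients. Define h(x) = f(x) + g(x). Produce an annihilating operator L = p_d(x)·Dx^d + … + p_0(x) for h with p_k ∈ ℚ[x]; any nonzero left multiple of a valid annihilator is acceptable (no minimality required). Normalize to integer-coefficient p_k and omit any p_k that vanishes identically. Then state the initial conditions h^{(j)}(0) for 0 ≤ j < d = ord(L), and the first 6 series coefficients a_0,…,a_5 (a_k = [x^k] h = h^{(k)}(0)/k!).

L = (-32 - 32·x)·Dx + (-4 - 32·x - 32·x^2)·Dx^2 + (3 + 10·x + 8·x^2)·Dx^3  (order 3).
h: a_k = 2, 6, 18, 56/3, 76/3, 32/3, …
ICs: h(0) = 2, h′(0) = 6, h′′(0) = 36.

f: a_k = 2, 8, 16, 64/3, 64/3, 256/15, …
g: a_k = 0, -2, 2, -8/3, 4, -32/5, …
Weyl lclm of L_f,L_g ⇒ L₀ (ord ≤ 3).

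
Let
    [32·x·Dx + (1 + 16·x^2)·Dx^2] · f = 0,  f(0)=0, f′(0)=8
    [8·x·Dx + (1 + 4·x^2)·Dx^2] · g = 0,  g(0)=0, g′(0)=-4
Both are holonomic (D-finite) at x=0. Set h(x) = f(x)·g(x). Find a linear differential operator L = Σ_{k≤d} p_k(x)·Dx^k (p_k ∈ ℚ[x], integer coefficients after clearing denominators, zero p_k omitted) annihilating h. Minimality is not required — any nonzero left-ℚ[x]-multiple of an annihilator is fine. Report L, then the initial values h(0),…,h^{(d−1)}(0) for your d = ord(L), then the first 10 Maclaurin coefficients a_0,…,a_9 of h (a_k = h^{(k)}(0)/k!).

f: a_k = 0, 8, 0, -128/3, 0, 2048/5, 0, -32768/7, 0, 524288/9, …
g: a_k = 0, -4, 0, 16/3, 0, -64/5, 0, 256/7, 0, -1024/9, …
L₀ := L_f ⊗_s L_g (sym. prod.), ord ≤ 4.
L = (-1536·x - 51200·x^3 - 262144·x^5 + 655360·x^7 + 6291456·x^9)·Dx + (-80 - 6592·x^2 - 92160·x^4 - 229376·x^6 + 2293760·x^8 + 9437184·x^10)·Dx^2 + (-160·x - 4480·x^3 - 30720·x^5 + 69632·x^7 + 1310720·x^9 + 3145728·x^11)·Dx^3 + (-1 - 40·x^2 - 464·x^4 + 29696·x^8 + 163840·x^10 + 262144·x^12)·Dx^4  (order 4).
h: a_k = 0, 0, -32, 0, 640/3, 0, -88576/45, 0, 456704/21, 0, …
ICs: h(0) = 0, h′(0) = 0, h′′(0) = -64, h′′′(0) = 0.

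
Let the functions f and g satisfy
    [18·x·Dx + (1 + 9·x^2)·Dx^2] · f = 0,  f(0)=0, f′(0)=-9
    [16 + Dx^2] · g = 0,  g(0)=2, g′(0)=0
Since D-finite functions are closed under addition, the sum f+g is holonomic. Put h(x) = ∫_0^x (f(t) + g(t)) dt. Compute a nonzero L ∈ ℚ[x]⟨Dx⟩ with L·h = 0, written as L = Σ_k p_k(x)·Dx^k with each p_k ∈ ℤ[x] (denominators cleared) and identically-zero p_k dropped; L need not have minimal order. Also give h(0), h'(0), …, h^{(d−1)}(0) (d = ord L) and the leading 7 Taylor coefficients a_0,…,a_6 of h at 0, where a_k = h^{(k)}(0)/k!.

f: a_k = 0, -9, 0, 27, 0, -729/5, 0, …
g: a_k = 2, 0, -16, 0, 64/3, 0, -512/45, …
Sum ⇒ L₀ = lclm(L_f,L_g) in ℚ(x)⟨Dx⟩.
∫: right-multiply L₀ by Dx.
L = (-13248·x + 181440·x^3 + 186624·x^5)·Dx^2 + (-16 + 6048·x^2 + 66096·x^4 + 93312·x^6)·Dx^3 + (-828·x + 11340·x^3 + 11664·x^5)·Dx^4 + (-1 + 378·x^2 + 4131·x^4 + 5832·x^6)·Dx^5  (order 5).
h: a_k = 0, 2, -9/2, -16/3, 27/4, 64/15, -243/10, …
ICs: h(0) = 0, h′(0) = 2, h′′(0) = -9, h′′′(0) = -32, h′′′′(0) = 162.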